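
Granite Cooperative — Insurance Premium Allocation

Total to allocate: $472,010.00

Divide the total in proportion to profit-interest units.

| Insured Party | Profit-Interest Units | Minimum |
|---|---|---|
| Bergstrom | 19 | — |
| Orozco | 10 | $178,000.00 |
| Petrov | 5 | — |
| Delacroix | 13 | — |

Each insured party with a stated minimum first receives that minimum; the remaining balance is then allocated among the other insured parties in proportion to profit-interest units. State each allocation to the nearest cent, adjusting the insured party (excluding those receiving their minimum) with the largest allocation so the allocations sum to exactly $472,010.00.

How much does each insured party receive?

Fund the minimums — Orozco $178,000.00. Balance $294,010.00.
Balance split over remaining profit-interest units 37: Bergstrom 150,978.1081 → $150,978.11; Petrov 39,731.0811 → $39,731.08; Delacroix 103,300.8108 → $103,300.81.

Bergstrom: $150,978.11 | Orozco: $178,000.00 | Petrov: $39,731.08 | Delacroix: $103,300.81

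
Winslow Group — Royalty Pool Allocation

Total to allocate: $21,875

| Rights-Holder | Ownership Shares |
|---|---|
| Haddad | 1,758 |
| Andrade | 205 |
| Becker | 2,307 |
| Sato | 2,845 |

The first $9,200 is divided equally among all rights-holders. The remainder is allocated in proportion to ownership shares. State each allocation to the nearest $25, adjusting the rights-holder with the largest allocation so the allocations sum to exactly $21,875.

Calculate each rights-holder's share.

First tranche $9,200 split equally: $2,300 each.
Remainder $12,675 by ownership shares (total 7,115): Haddad 3,131.78 → $3,125; Andrade 365.20 → $375; Becker 4,109.80 → $4,100; Sato 5,068.22 → $5,075.
Totals: Haddad $2,300 + $3,125 = $5,425; Andrade $2,300 + $375 = $2,675; Becker $2,300 + $4,100 = $6,400; Sato $2,300 + $5,075 = $7,375.

Haddad: $5,425 | Andrade: $2,675 | Becker: $6,400 | Sato: $7,375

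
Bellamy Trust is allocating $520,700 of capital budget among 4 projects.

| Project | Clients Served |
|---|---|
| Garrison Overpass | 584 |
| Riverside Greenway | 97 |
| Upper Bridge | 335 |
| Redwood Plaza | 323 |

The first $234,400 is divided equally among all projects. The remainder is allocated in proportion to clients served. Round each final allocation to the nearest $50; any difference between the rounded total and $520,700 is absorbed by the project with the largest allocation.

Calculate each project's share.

First tranche $234,400 split equally: $58,600 each.
Remainder $286,300 by clients served (total 1,339): Garrison Overpass 124,868.71 → $124,850; Riverside Greenway 20,740.18 → $20,750; Upper Bridge 71,628.45 → $71,650; Redwood Plaza 69,062.66 → $69,050.
Totals: Garrison Overpass $58,600 + $124,850 = $183,450; Riverside Greenway $58,600 + $20,750 = $79,350; Upper Bridge $58,600 + $71,650 = $130,250; Redwood Plaza $58,600 + $69,050 = $127,650.

Garrison Overpass: $183,450; Riverside Greenway: $79,350; Upper Bridge: $130,250; Redwood Plaza: $127,650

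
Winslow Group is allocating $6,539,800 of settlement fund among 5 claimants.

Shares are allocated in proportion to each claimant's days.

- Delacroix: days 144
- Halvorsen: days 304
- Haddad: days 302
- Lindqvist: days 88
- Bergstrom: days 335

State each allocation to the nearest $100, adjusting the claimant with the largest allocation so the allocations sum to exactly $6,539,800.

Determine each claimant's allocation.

Delacroix: $802,800 · Halvorsen: $1,694,900 · Haddad: $1,683,700 · Lindqvist: $490,600 · Bergstrom: $1,867,800

Days total: 1,173.
Proportional shares: Delacroix 144/1,173 × $6,539,800 = 802,839.90; Halvorsen 304/1,173 × $6,539,800 = 1,694,884.23; Haddad 302/1,173 × $6,539,800 = 1,683,733.67; Lindqvist 88/1,173 × $6,539,800 = 490,624.38; Bergstrom 335/1,173 × $6,539,800 = 1,867,717.82.
At nearest $100: Delacroix $802,800; Halvorsen $1,694,900; Haddad $1,683,700; Lindqvist $490,600; Bergstrom $1,867,700. Sum = $6,539,700.
Difference $6,539,800 − $6,539,700 = +$100 applied to largest allocation (Bergstrom): Bergstrom becomes $1,867,800.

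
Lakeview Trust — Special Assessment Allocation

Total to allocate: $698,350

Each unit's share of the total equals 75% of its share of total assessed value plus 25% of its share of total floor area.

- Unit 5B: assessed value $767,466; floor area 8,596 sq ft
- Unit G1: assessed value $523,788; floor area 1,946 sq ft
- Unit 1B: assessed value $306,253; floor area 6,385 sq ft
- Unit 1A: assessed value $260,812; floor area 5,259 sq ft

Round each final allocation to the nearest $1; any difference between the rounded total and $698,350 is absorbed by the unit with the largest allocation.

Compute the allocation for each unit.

Unit 5B: $283,952 · Unit G1: $162,942 · Unit 1B: $136,562 · Unit 1A: $114,894

Totals — assessed value 1,858,319, floor area 22,186.
Blended shares (75% assessed value + 25% floor area): Unit 5B 0.4066; Unit G1 0.2333; Unit 1B 0.1955; Unit 1A 0.1645.
Unrounded shares: Unit 5B 283,952.54; Unit G1 162,941.91; Unit 1B 136,561.89; Unit 1A 114,893.66.
At nearest $1: Unit 5B $283,953; Unit G1 $162,942; Unit 1B $136,562; Unit 1A $114,894. Sum = $698,351.
Difference $698,350 − $698,351 = −$1 applied to largest allocation (Unit 5B): Unit 5B becomes $283,952.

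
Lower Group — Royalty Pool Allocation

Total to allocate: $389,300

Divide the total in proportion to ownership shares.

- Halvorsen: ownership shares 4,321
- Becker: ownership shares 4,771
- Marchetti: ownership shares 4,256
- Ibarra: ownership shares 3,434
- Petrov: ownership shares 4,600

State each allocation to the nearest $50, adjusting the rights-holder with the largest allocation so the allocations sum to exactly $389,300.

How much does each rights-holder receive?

Halvorsen: $78,650 · Becker: $86,900 · Marchetti: $77,500 · Ibarra: $62,500 · Petrov: $83,750

Total ownership shares = 21,382.
Unrounded shares: Halvorsen 4,321/21,382 × $389,300 = 78,672.03; Becker 4,771/21,382 × $389,300 = 86,865.13; Marchetti 4,256/21,382 × $389,300 = 77,488.58; Ibarra 3,434/21,382 × $389,300 = 62,522.50; Petrov 4,600/21,382 × $389,300 = 83,751.75.
Rounded to nearest $50: Halvorsen $78,650; Becker $86,850; Marchetti $77,500; Ibarra $62,500; Petrov $83,750. Sum = $389,250.
Difference $389,300 − $389,250 = +$50 applied to largest allocation (Becker): Becker becomes $86,900.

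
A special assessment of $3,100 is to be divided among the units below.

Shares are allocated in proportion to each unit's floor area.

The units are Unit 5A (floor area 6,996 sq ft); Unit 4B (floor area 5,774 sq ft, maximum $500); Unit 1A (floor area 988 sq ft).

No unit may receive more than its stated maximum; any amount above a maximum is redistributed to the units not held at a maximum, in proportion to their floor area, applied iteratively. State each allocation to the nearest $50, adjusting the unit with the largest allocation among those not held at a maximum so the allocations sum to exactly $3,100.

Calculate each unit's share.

Floor area total: 13,758.
Unconstrained shares: Unit 5A 1,576.36; Unit 4B 1,301.02; Unit 1A 222.62.
Held at cap: Unit 4B ($500); residual $2,600 reallocated over remaining floor area 7,984.
Shares after redistribution: Unit 5A 2,278.26 → $2,300; Unit 1A 321.74 → $300.

Unit 5A: $2,300 | Unit 4B: $500 | Unit 1A: $300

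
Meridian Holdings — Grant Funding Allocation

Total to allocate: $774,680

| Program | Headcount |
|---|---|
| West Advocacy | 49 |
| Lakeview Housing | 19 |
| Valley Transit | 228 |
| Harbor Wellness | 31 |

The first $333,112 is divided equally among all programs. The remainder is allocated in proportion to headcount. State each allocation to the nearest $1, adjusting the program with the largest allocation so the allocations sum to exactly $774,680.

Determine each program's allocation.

West Advocacy: $149,446 | Lakeview Housing: $108,935 | Valley Transit: $391,160 | Harbor Wellness: $125,139

Equal tier: $333,112 ÷ 4 = $83,278 apiece.
Remainder $441,568 by headcount (total 327): West Advocacy 66,167.68 → $66,168; Lakeview Housing 25,656.86 → $25,657; Valley Transit 307,882.28 → $307,882; Harbor Wellness 41,861.19 → $41,861.
Totals: West Advocacy $83,278 + $66,168 = $149,446; Lakeview Housing $83,278 + $25,657 = $108,935; Valley Transit $83,278 + $307,882 = $391,160; Harbor Wellness $83,278 + $41,861 = $125,139.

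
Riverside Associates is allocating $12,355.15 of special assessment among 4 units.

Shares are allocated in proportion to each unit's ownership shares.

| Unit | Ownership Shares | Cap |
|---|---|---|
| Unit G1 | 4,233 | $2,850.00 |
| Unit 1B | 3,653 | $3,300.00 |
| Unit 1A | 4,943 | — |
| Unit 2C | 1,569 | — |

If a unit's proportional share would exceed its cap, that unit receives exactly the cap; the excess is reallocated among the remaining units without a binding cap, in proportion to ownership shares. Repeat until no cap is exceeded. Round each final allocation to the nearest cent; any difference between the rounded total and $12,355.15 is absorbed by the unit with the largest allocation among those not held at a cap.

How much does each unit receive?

Ownership shares total: 14,398.
Pro-rata shares before constraints: Unit G1 3,632.4038; Unit 1B 3,134.6967; Unit 1A 4,241.6660; Unit 2C 1,346.3835.
Capped: Unit G1 ($2,850.00); balance $9,505.15 reallocated over remaining ownership shares 10,165.
Capped: Unit 1B ($3,300.00); balance $6,205.15 reallocated over remaining ownership shares 6,512.
Redistributed shares: Unit 1A 4,710.0824 → $4,710.08; Unit 2C 1,495.0676 → $1,495.07.

Unit G1: $2,850.00; Unit 1B: $3,300.00; Unit 1A: $4,710.08; Unit 2C: $1,495.07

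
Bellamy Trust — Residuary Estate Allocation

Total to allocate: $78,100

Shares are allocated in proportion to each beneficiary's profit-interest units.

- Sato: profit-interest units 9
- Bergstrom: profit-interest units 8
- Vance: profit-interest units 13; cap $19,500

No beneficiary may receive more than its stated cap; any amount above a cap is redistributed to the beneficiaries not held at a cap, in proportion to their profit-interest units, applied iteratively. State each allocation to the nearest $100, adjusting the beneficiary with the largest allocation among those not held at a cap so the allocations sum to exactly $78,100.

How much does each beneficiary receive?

Sato: $31,000 · Bergstrom: $27,600 · Vance: $19,500

Sum of profit-interest units: 30.
Proportional shares (ignoring caps): Sato 23,430.00; Bergstrom 20,826.67; Vance 33,843.33.
Capped: Vance ($19,500); balance $58,600 reallocated over remaining profit-interest units 17.
Redistributed shares: Sato 31,023.53 → $31,000; Bergstrom 27,576.47 → $27,600.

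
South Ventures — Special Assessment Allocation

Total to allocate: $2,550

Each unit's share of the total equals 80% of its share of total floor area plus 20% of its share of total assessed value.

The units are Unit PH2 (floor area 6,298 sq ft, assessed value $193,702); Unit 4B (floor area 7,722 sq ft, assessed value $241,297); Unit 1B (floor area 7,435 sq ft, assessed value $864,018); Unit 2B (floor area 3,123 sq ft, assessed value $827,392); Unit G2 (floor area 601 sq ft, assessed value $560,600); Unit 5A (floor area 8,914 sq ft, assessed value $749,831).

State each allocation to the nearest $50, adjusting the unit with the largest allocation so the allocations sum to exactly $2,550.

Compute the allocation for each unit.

Unit PH2: $400 | Unit 4B: $500 | Unit 1B: $550 | Unit 2B: $300 | Unit G2: $100 | Unit 5A: $700

Totals — floor area 34,093, assessed value 3,436,840.
Composite weights (80% floor area + 20% assessed value): Unit PH2 0.1591; Unit 4B 0.1952; Unit 1B 0.2247; Unit 2B 0.1214; Unit G2 0.0467; Unit 5A 0.2528.
Pro-rata amounts: Unit PH2 405.59; Unit 4B 497.86; Unit 1B 573.10; Unit 2B 309.65; Unit G2 119.15; Unit 5A 644.65.
At nearest $50: Unit PH2 $400; Unit 4B $500; Unit 1B $550; Unit 2B $300; Unit G2 $100; Unit 5A $650. Sum = $2,500.
Difference $2,550 − $2,500 = +$50 applied to largest allocation (Unit 5A): Unit 5A becomes $700.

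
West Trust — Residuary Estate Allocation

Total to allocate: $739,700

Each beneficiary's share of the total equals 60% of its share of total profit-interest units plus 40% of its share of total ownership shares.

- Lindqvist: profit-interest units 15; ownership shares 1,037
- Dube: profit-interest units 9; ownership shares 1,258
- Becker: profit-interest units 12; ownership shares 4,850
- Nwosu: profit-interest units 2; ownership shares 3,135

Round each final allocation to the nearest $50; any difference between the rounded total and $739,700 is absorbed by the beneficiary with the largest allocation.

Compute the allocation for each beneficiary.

Profit-interest units total 38; ownership shares total 10,280.
Composite weights (60% profit-interest units + 40% ownership shares): Lindqvist 0.2772; Dube 0.1911; Becker 0.3782; Nwosu 0.1536.
Pro-rata amounts: Lindqvist 205,039.14; Dube 141,323.15; Becker 279,746.87; Nwosu 113,590.83.
After rounding ($50): Lindqvist $205,050; Dube $141,300; Becker $279,750; Nwosu $113,600. Sum = $739,700.
Rounded total matches; no reconciliation needed.

Lindqvist: $205,050 · Dube: $141,300 · Becker: $279,750 · Nwosu: $113,600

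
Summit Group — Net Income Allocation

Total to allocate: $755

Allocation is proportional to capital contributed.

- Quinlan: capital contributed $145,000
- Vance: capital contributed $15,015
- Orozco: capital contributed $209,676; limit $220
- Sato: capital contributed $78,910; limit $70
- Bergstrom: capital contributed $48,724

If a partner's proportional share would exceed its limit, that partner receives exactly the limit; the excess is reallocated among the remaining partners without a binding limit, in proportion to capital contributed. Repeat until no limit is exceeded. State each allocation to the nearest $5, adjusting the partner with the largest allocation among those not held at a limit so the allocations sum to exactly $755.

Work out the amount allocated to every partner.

Sum of capital contributed: 497,325.
Pro-rata shares before constraints: Quinlan 220.13; Vance 22.79; Orozco 318.31; Sato 119.80; Bergstrom 73.97.
Capped: Orozco ($220), Sato ($70); remaining pool $465 reallocated over remaining capital contributed 208,739.
Shares after redistribution: Quinlan 323.01 → $325; Vance 33.45 → $35; Bergstrom 108.54 → $110.
Rounding difference −$5 applied to Quinlan → $320.

Quinlan: $320 · Vance: $35 · Orozco: $220 · Sato: $70 · Bergstrom: $110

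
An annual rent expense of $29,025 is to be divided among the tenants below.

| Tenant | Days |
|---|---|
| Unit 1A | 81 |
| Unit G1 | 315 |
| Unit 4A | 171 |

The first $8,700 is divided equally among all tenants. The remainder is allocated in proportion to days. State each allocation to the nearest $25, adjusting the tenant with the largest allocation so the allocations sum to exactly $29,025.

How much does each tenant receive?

Unit 1A: $5,800 · Unit G1: $14,200 · Unit 4A: $9,025

$8,700 shared equally gives $2,900 per tenant.
Remainder $20,325 by days (total 567): Unit 1A 2,903.57 → $2,900; Unit G1 11,291.67 → $11,300; Unit 4A 6,129.76 → $6,125.
Totals: Unit 1A $2,900 + $2,900 = $5,800; Unit G1 $2,900 + $11,300 = $14,200; Unit 4A $2,900 + $6,125 = $9,025.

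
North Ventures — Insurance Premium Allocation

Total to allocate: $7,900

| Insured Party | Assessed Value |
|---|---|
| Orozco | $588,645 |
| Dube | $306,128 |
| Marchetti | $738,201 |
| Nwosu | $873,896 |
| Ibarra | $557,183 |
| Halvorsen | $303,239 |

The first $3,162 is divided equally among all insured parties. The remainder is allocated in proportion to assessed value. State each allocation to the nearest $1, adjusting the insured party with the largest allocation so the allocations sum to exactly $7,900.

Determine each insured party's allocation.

Orozco: $1,355 · Dube: $958 · Marchetti: $1,566 · Nwosu: $1,756 · Ibarra: $1,311 · Halvorsen: $954

Equal tier: $3,162 ÷ 6 = $527 apiece.
Remainder $4,738 by assessed value (total 3,367,292): Orozco 828.26 → $828; Dube 430.74 → $431; Marchetti 1,038.70 → $1,039; Nwosu 1,229.63 → $1,230; Ibarra 783.99 → $784; Halvorsen 426.68 → $427.
Rounding difference −$1 on remainder applied to Nwosu.
Totals: Orozco $527 + $828 = $1,355; Dube $527 + $431 = $958; Marchetti $527 + $1,039 = $1,566; Nwosu $527 + $1,229 = $1,756; Ibarra $527 + $784 = $1,311; Halvorsen $527 + $427 = $954.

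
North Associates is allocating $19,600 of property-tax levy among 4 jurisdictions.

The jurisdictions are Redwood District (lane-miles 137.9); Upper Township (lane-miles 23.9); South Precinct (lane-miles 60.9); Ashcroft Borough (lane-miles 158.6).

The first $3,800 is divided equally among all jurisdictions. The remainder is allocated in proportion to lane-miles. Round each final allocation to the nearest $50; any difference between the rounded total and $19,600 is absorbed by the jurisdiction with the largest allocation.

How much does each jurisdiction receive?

Redwood District: $6,650 · Upper Township: $1,950 · South Precinct: $3,450 · Ashcroft Borough: $7,550

Equal tier: $3,800 ÷ 4 = $950 apiece.
Remainder $15,800 by lane-miles (total 381.3): Redwood District 5,714.19 → $5,700; Upper Township 990.35 → $1,000; South Precinct 2,523.52 → $2,500; Ashcroft Borough 6,571.94 → $6,550.
Rounding difference +$50 on remainder applied to Ashcroft Borough.
Totals: Redwood District $950 + $5,700 = $6,650; Upper Township $950 + $1,000 = $1,950; South Precinct $950 + $2,500 = $3,450; Ashcroft Borough $950 + $6,600 = $7,550.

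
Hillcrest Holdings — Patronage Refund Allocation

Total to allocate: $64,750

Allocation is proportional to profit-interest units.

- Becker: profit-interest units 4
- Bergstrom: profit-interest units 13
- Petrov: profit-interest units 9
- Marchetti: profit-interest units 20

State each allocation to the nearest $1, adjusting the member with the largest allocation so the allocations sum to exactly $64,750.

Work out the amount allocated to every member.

Becker: $5,630 · Bergstrom: $18,299 · Petrov: $12,668 · Marchetti: $28,153

Profit-interest units total: 46.
Unrounded shares: Becker 4/46 × $64,750 = 5,630.43; Bergstrom 13/46 × $64,750 = 18,298.91; Petrov 9/46 × $64,750 = 12,668.48; Marchetti 20/46 × $64,750 = 28,152.17.
At nearest $1: Becker $5,630; Bergstrom $18,299; Petrov $12,668; Marchetti $28,152. Sum = $64,749.
Difference $64,750 − $64,749 = +$1 applied to largest allocation (Marchetti): Marchetti becomes $28,153.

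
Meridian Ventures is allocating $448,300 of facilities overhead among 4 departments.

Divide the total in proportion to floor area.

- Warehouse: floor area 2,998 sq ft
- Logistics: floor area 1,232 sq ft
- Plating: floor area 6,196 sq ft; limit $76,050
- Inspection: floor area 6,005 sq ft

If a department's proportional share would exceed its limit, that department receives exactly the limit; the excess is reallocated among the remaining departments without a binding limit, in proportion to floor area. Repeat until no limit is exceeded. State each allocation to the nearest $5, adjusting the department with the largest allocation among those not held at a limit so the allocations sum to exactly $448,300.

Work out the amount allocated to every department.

Warehouse: $109,040 | Logistics: $44,810 | Plating: $76,050 | Inspection: $218,400

Total floor area = 16,431.
Proportional shares (ignoring caps): Warehouse 81,796.81; Logistics 33,613.63; Plating 169,050.38; Inspection 163,839.18.
Cap binds for Plating ($76,050); remaining pool $372,250 reallocated over remaining floor area 10,235.
Shares after redistribution: Warehouse 109,038.15 → $109,040; Logistics 44,808.21 → $44,810; Inspection 218,403.64 → $218,405.
Rounding difference −$5 applied to Inspection → $218,400.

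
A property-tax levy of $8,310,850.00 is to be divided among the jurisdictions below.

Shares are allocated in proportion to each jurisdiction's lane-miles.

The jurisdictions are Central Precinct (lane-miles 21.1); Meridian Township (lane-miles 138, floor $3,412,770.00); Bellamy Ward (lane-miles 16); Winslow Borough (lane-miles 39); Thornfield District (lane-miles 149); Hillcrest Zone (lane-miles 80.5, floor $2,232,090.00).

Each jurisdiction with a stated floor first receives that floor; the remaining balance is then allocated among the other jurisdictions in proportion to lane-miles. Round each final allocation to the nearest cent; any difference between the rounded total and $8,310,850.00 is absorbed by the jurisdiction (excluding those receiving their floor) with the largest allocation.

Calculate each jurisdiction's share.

Central Precinct: $249,899.55; Meridian Township: $3,412,770.00; Bellamy Ward: $189,497.29; Winslow Borough: $461,899.64; Thornfield District: $1,764,693.52; Hillcrest Zone: $2,232,090.00

Minimums first: Meridian Township $3,412,770.00; Hillcrest Zone $2,232,090.00. Remaining pool $2,665,990.00.
Remaining pool split over remaining lane-miles 225.1: Central Precinct 249,899.5513 → $249,899.55; Bellamy Ward 189,497.2901 → $189,497.29; Winslow Borough 461,899.6446 → $461,899.64; Thornfield District 1,764,693.5140 → $1,764,693.51.
Rounding difference +$0.01 applied to Thornfield District → $1,764,693.52.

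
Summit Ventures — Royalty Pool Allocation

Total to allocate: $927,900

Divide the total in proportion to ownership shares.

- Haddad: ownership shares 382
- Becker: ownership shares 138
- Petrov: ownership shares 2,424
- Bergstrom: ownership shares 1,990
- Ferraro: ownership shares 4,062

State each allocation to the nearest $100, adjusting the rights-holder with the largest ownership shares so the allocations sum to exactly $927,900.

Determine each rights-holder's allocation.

Haddad: $39,400 · Becker: $14,200 · Petrov: $250,000 · Bergstrom: $205,300 · Ferraro: $419,000

Combined ownership shares = 382 + 138 + 2,424 + 1,990 + 4,062 = 8,996.
Pro-rata amounts: Haddad 39,401.71; Becker 14,234.13; Petrov 250,025.52; Bergstrom 205,260.23; Ferraro 418,978.41.
At nearest $100: Haddad $39,400; Becker $14,200; Petrov $250,000; Bergstrom $205,300; Ferraro $419,000. Sum = $927,900.
No rounding difference to absorb.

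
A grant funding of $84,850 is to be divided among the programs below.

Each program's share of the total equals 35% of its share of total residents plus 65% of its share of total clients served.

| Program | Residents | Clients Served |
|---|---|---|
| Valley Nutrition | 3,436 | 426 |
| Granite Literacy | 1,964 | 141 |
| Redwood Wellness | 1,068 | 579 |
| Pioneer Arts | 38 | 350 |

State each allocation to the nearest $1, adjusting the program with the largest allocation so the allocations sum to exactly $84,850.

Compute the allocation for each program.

Totals — residents 6,506, clients served 1,496.
Combined weights (35% residents + 65% clients served): Valley Nutrition 0.3699; Granite Literacy 0.1669; Redwood Wellness 0.3090; Pioneer Arts 0.1541.
Pro-rata amounts: Valley Nutrition 31,389.27; Granite Literacy 14,163.14; Redwood Wellness 26,220.81; Pioneer Arts 13,076.78.
At nearest $1: Valley Nutrition $31,389; Granite Literacy $14,163; Redwood Wellness $26,221; Pioneer Arts $13,077. Sum = $84,850.
Rounded total matches; no reconciliation needed.

Valley Nutrition: $31,389; Granite Literacy: $14,163; Redwood Wellness: $26,221; Pioneer Arts: $13,077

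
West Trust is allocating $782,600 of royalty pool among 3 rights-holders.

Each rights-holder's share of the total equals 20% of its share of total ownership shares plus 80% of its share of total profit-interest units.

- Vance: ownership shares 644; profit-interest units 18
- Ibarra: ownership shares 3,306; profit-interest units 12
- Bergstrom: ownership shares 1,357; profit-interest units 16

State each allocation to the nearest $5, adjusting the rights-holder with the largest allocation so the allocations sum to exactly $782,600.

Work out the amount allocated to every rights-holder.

Totals — ownership shares 5,307, profit-interest units 46.
Composite weights (20% ownership shares + 80% profit-interest units): Vance 0.3373; Ibarra 0.3333; Bergstrom 0.3294.
Raw shares: Vance 263,981.40; Ibarra 260,829.48; Bergstrom 257,789.12.
After rounding ($5): Vance $263,980; Ibarra $260,830; Bergstrom $257,790. Sum = $782,600.
Sum already equals the total — no adjustment.

Vance: $263,980 · Ibarra: $260,830 · Bergstrom: $257,790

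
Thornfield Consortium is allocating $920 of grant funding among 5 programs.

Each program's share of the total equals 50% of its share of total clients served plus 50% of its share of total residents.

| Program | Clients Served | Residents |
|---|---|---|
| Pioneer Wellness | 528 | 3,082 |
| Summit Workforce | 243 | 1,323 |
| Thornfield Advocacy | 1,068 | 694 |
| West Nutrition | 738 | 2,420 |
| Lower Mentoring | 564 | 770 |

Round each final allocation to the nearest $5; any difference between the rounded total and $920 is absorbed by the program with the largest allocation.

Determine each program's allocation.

Totals — clients served 3,141, residents 8,289.
Combined weights (50% clients served + 50% residents): Pioneer Wellness 0.2700; Summit Workforce 0.1185; Thornfield Advocacy 0.2119; West Nutrition 0.2635; Lower Mentoring 0.1362.
Proportional shares: Pioneer Wellness 248.36; Summit Workforce 109.01; Thornfield Advocacy 194.92; West Nutrition 242.38; Lower Mentoring 125.33.
At nearest $5: Pioneer Wellness $250; Summit Workforce $110; Thornfield Advocacy $195; West Nutrition $240; Lower Mentoring $125. Sum = $920.
Rounded total matches; no reconciliation needed.

Pioneer Wellness: $250; Summit Workforce: $110; Thornfield Advocacy: $195; West Nutrition: $240; Lower Mentoring: $125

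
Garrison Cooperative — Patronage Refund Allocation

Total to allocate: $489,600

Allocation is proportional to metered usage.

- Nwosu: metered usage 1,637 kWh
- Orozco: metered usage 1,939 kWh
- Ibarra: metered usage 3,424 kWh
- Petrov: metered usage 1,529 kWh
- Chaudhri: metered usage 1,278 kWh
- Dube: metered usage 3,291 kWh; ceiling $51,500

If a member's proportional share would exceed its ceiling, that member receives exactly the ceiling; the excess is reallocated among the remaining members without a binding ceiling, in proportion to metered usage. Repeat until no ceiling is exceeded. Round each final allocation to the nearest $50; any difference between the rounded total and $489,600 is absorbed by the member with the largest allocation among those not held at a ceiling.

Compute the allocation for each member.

Total metered usage = 13,098.
Proportional shares (ignoring caps): Nwosu 61,190.66; Orozco 72,479.34; Ibarra 127,988.27; Petrov 57,153.64; Chaudhri 47,771.32; Dube 123,016.77.
Capped: Dube ($51,500); remaining pool $438,100 reallocated over remaining metered usage 9,807.
Redistributed shares: Nwosu 73,128.35 → $73,150; Orozco 86,619.34 → $86,600; Ibarra 152,957.52 → $152,950; Petrov 68,303.75 → $68,300; Chaudhri 57,091.04 → $57,100.

Nwosu: $73,150 | Orozco: $86,600 | Ibarra: $152,950 | Petrov: $68,300 | Chaudhri: $57,100 | Dube: $51,500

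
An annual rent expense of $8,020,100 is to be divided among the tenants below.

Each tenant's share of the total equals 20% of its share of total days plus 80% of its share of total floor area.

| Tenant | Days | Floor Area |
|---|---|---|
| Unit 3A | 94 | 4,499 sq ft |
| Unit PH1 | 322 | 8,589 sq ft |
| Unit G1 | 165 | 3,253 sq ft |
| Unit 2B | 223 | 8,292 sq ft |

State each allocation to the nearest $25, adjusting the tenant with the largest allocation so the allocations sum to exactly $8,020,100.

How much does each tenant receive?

Totals — days 804, floor area 24,633.
Combined weights (20% days + 80% floor area): Unit 3A 0.1695; Unit PH1 0.3590; Unit G1 0.1467; Unit 2B 0.3248.
Raw shares: Unit 3A 1,359,375.05; Unit PH1 2,879,555.82; Unit G1 1,176,481.88; Unit 2B 2,604,687.24.
Rounded to nearest $25: Unit 3A $1,359,375; Unit PH1 $2,879,550; Unit G1 $1,176,475; Unit 2B $2,604,675. Sum = $8,020,075.
Difference $8,020,100 − $8,020,075 = +$25 applied to largest allocation (Unit PH1): Unit PH1 becomes $2,879,575.

Unit 3A: $1,359,375 · Unit PH1: $2,879,575 · Unit G1: $1,176,475 · Unit 2B: $2,604,675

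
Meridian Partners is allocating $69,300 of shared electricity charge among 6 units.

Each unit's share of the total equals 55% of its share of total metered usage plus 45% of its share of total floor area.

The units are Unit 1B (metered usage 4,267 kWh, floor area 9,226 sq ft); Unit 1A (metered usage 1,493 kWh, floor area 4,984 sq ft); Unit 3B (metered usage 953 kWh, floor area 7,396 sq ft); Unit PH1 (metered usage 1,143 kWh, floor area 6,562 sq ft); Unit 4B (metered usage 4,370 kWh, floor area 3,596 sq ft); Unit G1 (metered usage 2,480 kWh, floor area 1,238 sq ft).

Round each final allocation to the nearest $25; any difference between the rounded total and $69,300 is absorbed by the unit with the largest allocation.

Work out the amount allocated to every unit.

Metered usage total 14,706; floor area total 33,002.
Composite weights (55% metered usage + 45% floor area): Unit 1B 0.2854; Unit 1A 0.1238; Unit 3B 0.1365; Unit PH1 0.1322; Unit 4B 0.2125; Unit G1 0.1096.
Pro-rata amounts: Unit 1B 19,777.25; Unit 1A 8,579.15; Unit 3B 9,458.78; Unit PH1 9,163.14; Unit 4B 14,724.18; Unit G1 7,597.50.
Rounded to nearest $25: Unit 1B $19,775; Unit 1A $8,575; Unit 3B $9,450; Unit PH1 $9,175; Unit 4B $14,725; Unit G1 $7,600. Sum = $69,300.
Rounded total matches; no reconciliation needed.

Unit 1B: $19,775 · Unit 1A: $8,575 · Unit 3B: $9,450 · Unit PH1: $9,175 · Unit 4B: $14,725 · Unit G1: $7,600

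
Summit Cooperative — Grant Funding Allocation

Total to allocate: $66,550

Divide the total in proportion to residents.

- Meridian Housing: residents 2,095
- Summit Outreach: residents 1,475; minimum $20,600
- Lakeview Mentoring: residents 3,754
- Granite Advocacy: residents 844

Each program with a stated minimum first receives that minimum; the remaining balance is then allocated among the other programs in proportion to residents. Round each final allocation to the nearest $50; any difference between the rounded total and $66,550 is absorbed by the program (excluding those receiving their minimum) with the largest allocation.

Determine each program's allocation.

Guaranteed amounts: Summit Outreach $20,600. Remaining pool $45,950.
Remaining pool split over remaining residents 6,693: Meridian Housing 14,382.97 → $14,400; Lakeview Mentoring 25,772.64 → $25,750; Granite Advocacy 5,794.38 → $5,800.

Meridian Housing: $14,400 | Summit Outreach: $20,600 | Lakeview Mentoring: $25,750 | Granite Advocacy: $5,800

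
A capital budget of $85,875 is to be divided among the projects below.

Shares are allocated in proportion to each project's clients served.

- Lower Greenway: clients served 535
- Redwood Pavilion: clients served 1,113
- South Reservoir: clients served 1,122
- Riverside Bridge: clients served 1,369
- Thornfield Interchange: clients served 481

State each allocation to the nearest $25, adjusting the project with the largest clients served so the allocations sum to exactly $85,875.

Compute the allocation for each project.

Lower Greenway: $9,950 | Redwood Pavilion: $20,700 | South Reservoir: $20,850 | Riverside Bridge: $25,425 | Thornfield Interchange: $8,950

Sum of clients served: 4,620.
Unrounded shares: Lower Greenway 535/4,620 × $85,875 = 9,944.40; Redwood Pavilion 1,113/4,620 × $85,875 = 20,688.07; South Reservoir 1,122/4,620 × $85,875 = 20,855.36; Riverside Bridge 1,369/4,620 × $85,875 = 25,446.51; Thornfield Interchange 481/4,620 × $85,875 = 8,940.67.
Rounded to nearest $25: Lower Greenway $9,950; Redwood Pavilion $20,700; South Reservoir $20,850; Riverside Bridge $25,450; Thornfield Interchange $8,950. Sum = $85,900.
Difference $85,875 − $85,900 = −$25 applied to largest clients served (Riverside Bridge): Riverside Bridge becomes $25,425.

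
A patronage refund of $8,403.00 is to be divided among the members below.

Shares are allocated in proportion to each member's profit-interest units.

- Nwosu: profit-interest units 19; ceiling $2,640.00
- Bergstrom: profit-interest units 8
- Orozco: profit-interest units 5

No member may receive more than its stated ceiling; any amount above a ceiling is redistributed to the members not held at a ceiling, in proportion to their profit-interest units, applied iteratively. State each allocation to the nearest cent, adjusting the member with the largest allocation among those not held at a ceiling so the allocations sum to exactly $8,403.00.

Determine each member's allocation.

Nwosu: $2,640.00; Bergstrom: $3,546.46; Orozco: $2,216.54

Sum of profit-interest units: 32.
Pro-rata shares before constraints: Nwosu 4,989.2812; Bergstrom 2,100.7500; Orozco 1,312.9688.
Capped: Nwosu ($2,640.00); balance $5,763.00 reallocated over remaining profit-interest units 13.
Remaining shares: Bergstrom 3,546.4615 → $3,546.46; Orozco 2,216.5385 → $2,216.54.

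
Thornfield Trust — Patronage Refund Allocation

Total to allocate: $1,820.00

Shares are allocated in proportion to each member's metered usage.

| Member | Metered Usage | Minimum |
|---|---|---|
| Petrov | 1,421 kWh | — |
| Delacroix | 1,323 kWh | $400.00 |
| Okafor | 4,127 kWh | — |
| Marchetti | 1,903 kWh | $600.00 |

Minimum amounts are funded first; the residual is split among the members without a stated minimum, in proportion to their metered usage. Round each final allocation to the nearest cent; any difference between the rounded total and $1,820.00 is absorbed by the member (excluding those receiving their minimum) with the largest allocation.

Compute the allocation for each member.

Minimums first: Delacroix $400.00; Marchetti $600.00. Balance $820.00.
Balance split over remaining metered usage 5,548: Petrov 210.0252 → $210.03; Okafor 609.9748 → $609.97.

Petrov: $210.03; Delacroix: $400.00; Okafor: $609.97; Marchetti: $600.00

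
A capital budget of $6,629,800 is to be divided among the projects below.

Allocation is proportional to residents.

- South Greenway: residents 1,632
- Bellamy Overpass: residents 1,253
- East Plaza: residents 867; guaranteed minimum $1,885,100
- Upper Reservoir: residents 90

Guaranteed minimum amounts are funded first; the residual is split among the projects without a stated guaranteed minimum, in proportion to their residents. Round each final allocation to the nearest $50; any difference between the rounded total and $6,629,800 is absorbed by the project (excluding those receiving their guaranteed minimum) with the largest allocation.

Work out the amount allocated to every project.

South Greenway: $2,602,800 · Bellamy Overpass: $1,998,350 · East Plaza: $1,885,100 · Upper Reservoir: $143,550

Minimums first: East Plaza $1,885,100. Residual $4,744,700.
Residual split over remaining residents 2,975: South Greenway 2,602,806.86 → $2,602,800; Bellamy Overpass 1,998,356.00 → $1,998,350; Upper Reservoir 143,537.14 → $143,550.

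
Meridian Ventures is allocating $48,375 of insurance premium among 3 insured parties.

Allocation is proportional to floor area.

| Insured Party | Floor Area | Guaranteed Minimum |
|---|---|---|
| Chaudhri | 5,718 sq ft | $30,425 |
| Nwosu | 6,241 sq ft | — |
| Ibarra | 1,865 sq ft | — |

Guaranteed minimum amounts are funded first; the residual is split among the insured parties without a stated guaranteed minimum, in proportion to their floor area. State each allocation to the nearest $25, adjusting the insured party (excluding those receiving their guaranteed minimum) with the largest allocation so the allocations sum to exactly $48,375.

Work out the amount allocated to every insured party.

Chaudhri: $30,425 | Nwosu: $13,825 | Ibarra: $4,125

Guaranteed amounts: Chaudhri $30,425. Balance $17,950.
Balance split over remaining floor area 8,106: Nwosu 13,820.13 → $13,825; Ibarra 4,129.87 → $4,125.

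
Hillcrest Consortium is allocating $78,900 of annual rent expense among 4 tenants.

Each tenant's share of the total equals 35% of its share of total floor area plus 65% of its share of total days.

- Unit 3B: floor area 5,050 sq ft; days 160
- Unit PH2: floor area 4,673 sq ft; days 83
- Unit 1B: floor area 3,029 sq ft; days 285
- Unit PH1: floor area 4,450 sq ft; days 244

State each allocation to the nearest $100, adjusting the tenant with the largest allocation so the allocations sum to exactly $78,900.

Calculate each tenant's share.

Unit 3B: $18,700 · Unit PH2: $13,000 · Unit 1B: $23,800 · Unit PH1: $23,400

Floor area total 17,202; days total 772.
Combined weights (35% floor area + 65% days): Unit 3B 0.2375; Unit PH2 0.1650; Unit 1B 0.3016; Unit PH1 0.2960.
Pro-rata amounts: Unit 3B 18,735.97; Unit PH2 13,015.54; Unit 1B 23,795.50; Unit PH1 23,353.00.
After rounding ($100): Unit 3B $18,700; Unit PH2 $13,000; Unit 1B $23,800; Unit PH1 $23,400. Sum = $78,900.
Sum already equals the total — no adjustment.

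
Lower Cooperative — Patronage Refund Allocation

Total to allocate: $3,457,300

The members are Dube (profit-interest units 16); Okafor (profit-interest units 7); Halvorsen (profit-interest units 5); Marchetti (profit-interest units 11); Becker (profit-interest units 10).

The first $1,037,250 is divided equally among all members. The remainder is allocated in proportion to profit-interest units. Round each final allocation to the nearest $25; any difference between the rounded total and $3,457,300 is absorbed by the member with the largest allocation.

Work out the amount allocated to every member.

First tranche $1,037,250 split equally: $207,450 each.
Remainder $2,420,050 by profit-interest units (total 49): Dube 790,220.41 → $790,225; Okafor 345,721.43 → $345,725; Halvorsen 246,943.88 → $246,950; Marchetti 543,276.53 → $543,275; Becker 493,887.76 → $493,900.
Rounding difference −$25 on remainder applied to Dube.
Totals: Dube $207,450 + $790,200 = $997,650; Okafor $207,450 + $345,725 = $553,175; Halvorsen $207,450 + $246,950 = $454,400; Marchetti $207,450 + $543,275 = $750,725; Becker $207,450 + $493,900 = $701,350.

Dube: $997,650; Okafor: $553,175; Halvorsen: $454,400; Marchetti: $750,725; Becker: $701,350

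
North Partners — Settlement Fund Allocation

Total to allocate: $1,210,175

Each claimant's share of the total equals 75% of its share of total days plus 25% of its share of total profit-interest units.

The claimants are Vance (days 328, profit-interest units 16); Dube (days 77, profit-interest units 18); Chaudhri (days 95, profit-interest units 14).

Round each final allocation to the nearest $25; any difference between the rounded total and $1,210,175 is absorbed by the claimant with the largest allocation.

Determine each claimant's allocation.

Vance: $696,250; Dube: $253,225; Chaudhri: $260,700

Days total 500; profit-interest units total 48.
Composite weights (75% days + 25% profit-interest units): Vance 0.5753; Dube 0.2092; Chaudhri 0.2154.
Pro-rata amounts: Vance 696,254.02; Dube 253,229.12; Chaudhri 260,691.86.
After rounding ($25): Vance $696,250; Dube $253,225; Chaudhri $260,700. Sum = $1,210,175.
Sum already equals the total — no adjustment.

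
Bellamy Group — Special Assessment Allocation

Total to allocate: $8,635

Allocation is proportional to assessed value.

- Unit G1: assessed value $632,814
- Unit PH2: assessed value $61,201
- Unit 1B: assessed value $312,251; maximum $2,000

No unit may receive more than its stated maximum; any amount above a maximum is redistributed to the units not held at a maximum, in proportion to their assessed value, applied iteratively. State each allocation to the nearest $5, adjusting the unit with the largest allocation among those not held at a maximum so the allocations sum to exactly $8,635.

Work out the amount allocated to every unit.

Unit G1: $6,050; Unit PH2: $585; Unit 1B: $2,000

Total assessed value = 1,006,266.
Pro-rata shares before constraints: Unit G1 5,430.32; Unit PH2 525.18; Unit 1B 2,679.50.
Capped: Unit 1B ($2,000); remaining pool $6,635 reallocated over remaining assessed value 694,015.
Shares after redistribution: Unit G1 6,049.90 → $6,050; Unit PH2 585.10 → $585.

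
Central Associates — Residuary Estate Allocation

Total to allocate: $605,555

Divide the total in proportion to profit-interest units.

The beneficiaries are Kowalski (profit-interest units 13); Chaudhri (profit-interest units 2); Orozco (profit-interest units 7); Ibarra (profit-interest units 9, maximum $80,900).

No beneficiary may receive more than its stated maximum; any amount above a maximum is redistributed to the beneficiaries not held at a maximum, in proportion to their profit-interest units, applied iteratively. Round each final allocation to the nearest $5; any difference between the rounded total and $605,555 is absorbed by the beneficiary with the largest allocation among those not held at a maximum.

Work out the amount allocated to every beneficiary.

Profit-interest units total: 31.
Unconstrained shares: Kowalski 253,942.42; Chaudhri 39,068.06; Orozco 136,738.23; Ibarra 175,806.29.
Held at cap: Ibarra ($80,900); balance $524,655 reallocated over remaining profit-interest units 22.
Redistributed shares: Kowalski 310,023.41 → $310,025; Chaudhri 47,695.91 → $47,695; Orozco 166,935.68 → $166,935.

Kowalski: $310,025 · Chaudhri: $47,695 · Orozco: $166,935 · Ibarra: $80,900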